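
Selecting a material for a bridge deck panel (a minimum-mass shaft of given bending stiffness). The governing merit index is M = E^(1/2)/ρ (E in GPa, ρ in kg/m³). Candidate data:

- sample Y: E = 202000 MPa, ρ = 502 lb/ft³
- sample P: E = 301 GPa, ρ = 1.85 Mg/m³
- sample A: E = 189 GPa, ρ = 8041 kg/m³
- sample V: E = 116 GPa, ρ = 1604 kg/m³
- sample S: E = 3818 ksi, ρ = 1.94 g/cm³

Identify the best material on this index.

Normalizing units and computing the index:
  sample Y: E = 202.0 GPa, ρ = 8041 kg/m³
  sample P: E = 301.0 GPa, ρ = 1850 kg/m³
  sample A: E = 189.0 GPa, ρ = 8041 kg/m³
  sample V: E = 116.0 GPa, ρ = 1604 kg/m³
  sample S: E = 26.32 GPa, ρ = 1940 kg/m³
  sample P: M = 9.38×10⁻³
  sample V: M = 6.71×10⁻³
  sample S: M = 2.64×10⁻³
  sample Y: M = 1.77×10⁻³
  sample A: M = 1.71×10⁻³
Sample P ranks first.

sample P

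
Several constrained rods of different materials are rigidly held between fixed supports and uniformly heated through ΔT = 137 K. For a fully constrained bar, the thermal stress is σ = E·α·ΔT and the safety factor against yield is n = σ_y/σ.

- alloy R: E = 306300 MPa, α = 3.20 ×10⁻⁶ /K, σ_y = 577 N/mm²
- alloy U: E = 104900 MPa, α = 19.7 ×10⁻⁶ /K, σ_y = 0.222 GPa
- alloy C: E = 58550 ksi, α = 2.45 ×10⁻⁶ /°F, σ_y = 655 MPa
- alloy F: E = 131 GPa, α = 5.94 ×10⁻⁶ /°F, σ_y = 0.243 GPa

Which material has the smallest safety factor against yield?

In consistent units (E in GPa, α in ×10⁻⁶/K, σ_y in MPa):
  alloy R: E = 306.3, α = 3.20, σ_y = 577.0 → σ = 134 MPa, n = 4.30
  alloy U: E = 104.9, α = 19.7, σ_y = 222.0 → σ = 283 MPa, n = 0.784
  alloy C: E = 403.7, α = 4.41, σ_y = 655.0 → σ = 244 MPa, n = 2.69
  alloy F: E = 131.0, α = 10.7, σ_y = 243.0 → σ = 192 MPa, n = 1.27
Alloy U has the lowest safety factor, n = 0.784.

alloy U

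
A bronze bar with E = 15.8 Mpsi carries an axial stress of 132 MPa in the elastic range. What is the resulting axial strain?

1.21×10⁻³

E = 15.8 Mpsi = 108.9 GPa = 108900 MPa.
ε = σ/E = 132 / 108900 = 1.21×10⁻³.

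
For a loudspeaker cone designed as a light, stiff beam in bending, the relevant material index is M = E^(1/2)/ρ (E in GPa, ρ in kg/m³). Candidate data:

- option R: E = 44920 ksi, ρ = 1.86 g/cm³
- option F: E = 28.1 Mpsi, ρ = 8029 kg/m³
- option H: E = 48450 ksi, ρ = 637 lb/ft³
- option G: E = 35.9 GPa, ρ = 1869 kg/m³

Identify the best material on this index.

option R

Normalizing units and computing the index:
  option R: E = 309.7 GPa, ρ = 1860 kg/m³
  option F: E = 193.7 GPa, ρ = 8029 kg/m³
  option H: E = 334.1 GPa, ρ = 10200 kg/m³
  option G: E = 35.90 GPa, ρ = 1869 kg/m³
  option R: M = 9.46×10⁻³
  option G: M = 3.21×10⁻³
  option H: M = 1.79×10⁻³
  option F: M = 1.73×10⁻³
Option R has the largest M.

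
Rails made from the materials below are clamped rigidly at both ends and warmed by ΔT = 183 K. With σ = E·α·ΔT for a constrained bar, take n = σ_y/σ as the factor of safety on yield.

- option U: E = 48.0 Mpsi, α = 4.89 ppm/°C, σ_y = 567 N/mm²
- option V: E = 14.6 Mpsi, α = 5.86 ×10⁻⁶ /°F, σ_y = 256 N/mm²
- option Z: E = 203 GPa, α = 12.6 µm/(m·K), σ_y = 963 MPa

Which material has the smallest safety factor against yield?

option V

Converting E to GPa, α to ×10⁻⁶/K, σ_y to MPa, then σ and n for each:
  option U: E = 330.9, α = 4.89, σ_y = 567.0 → σ = 296 MPa, n = 1.91
  option V: E = 100.7, α = 10.5, σ_y = 256.0 → σ = 194 MPa, n = 1.32
  option Z: E = 203.0, α = 12.6, σ_y = 963.0 → σ = 468 MPa, n = 2.06
Smallest n: option V with n = 1.32.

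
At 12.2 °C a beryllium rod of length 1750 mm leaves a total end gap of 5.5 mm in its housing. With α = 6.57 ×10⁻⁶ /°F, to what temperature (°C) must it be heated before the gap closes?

α = 6.57×10⁻⁶/°F × 9/5 = 11.8×10⁻⁶/K.
α·L₀·ΔT = 5.5 mm ⇒ ΔT = 5.5 / (11.8×10⁻⁶ × 1750.0) = 265.8 K.
T = 12.2 + 265.8 = 278.0 °C.

278 °C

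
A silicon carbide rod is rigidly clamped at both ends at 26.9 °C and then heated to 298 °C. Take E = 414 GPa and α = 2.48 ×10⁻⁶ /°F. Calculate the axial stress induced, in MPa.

501 MPa

α = 2.48×10⁻⁶/°F × 9/5 = 4.46×10⁻⁶/K.
ΔT = 271.1 K. Constrained thermal stress σ = E·α·ΔT = 414.0×10³ MPa × 4.46×10⁻⁶ × 271.1 = 501 MPa (compressive).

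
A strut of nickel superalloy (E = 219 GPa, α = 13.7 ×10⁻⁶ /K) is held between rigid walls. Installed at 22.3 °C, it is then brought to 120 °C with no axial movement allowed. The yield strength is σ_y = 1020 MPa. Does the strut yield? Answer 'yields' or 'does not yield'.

ΔT = 97.70 K. Constrained thermal stress σ = E·α·ΔT = 219.0×10³ MPa × 13.7×10⁻⁶ × 97.70 = 293 MPa (compressive).
Compare to σ_y = 1020 MPa: σ < σ_y, so it does not yield.

does not yield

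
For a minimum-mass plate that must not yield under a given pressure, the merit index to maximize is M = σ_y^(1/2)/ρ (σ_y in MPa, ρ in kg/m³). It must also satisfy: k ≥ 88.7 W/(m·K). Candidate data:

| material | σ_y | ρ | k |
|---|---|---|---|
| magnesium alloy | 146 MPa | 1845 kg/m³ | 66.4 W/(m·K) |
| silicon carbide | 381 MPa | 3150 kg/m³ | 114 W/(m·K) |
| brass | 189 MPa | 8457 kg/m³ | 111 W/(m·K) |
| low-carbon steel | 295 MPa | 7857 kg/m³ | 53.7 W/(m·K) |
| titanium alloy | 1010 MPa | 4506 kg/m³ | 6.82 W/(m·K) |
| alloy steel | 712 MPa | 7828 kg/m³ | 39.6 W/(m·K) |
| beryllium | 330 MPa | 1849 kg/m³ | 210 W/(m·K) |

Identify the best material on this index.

Screen on constraints: k ≥ 88.7 W/(m·K). Survivors: silicon carbide, brass, beryllium.
Evaluate M for each candidate:
  beryllium: M = 9.82×10⁻³
  silicon carbide: M = 6.20×10⁻³
  brass: M = 1.63×10⁻³
Beryllium ranks first.

beryllium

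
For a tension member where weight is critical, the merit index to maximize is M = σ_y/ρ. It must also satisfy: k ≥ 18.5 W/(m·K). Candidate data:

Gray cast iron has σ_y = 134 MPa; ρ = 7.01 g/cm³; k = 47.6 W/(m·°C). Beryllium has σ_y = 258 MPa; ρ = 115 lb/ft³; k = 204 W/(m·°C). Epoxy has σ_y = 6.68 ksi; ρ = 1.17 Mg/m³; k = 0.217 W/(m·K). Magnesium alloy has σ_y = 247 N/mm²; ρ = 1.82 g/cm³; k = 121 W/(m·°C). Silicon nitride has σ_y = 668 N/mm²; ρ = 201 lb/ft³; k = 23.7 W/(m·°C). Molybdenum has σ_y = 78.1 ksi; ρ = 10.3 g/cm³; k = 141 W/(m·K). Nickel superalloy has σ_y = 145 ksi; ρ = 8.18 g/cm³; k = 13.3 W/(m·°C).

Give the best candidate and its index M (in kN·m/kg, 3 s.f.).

silicon nitride, M = 207 kN·m/kg

Screen on constraints: k ≥ 18.5 W/(m·K). Survivors: gray cast iron, beryllium, magnesium alloy, silicon nitride, molybdenum.
Convert each candidate to consistent units, then evaluate M:
  gray cast iron: σ_y = 134.0 MPa, ρ = 7010 kg/m³
  beryllium: σ_y = 258.0 MPa, ρ = 1842 kg/m³
  magnesium alloy: σ_y = 247.0 MPa, ρ = 1820 kg/m³
  silicon nitride: σ_y = 668.0 MPa, ρ = 3220 kg/m³
  molybdenum: σ_y = 538.5 MPa, ρ = 10300 kg/m³
  silicon nitride: M = 207 kN·m/kg
  beryllium: M = 140 kN·m/kg
  magnesium alloy: M = 136 kN·m/kg
  molybdenum: M = 52.3 kN·m/kg
  gray cast iron: M = 19.1 kN·m/kg
Highest index: silicon nitride.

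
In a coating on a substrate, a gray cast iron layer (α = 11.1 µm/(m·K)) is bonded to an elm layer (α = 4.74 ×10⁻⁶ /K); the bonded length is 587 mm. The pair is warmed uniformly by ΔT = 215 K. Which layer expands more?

α(gray cast iron) = 11.1×10⁻⁶/K vs α(elm) = 4.74×10⁻⁶/K.
Higher α expands more for the same ΔT: gray cast iron.

gray cast iron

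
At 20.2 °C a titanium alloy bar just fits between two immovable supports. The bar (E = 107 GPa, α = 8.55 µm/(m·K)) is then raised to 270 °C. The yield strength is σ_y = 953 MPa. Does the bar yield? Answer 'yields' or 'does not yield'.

does not yield

ΔT = 249.8 K. Constrained thermal stress σ = E·α·ΔT = 107.0×10³ MPa × 8.55×10⁻⁶ × 249.8 = 229 MPa (compressive).
Compare to σ_y = 953 MPa: σ < σ_y, so it does not yield.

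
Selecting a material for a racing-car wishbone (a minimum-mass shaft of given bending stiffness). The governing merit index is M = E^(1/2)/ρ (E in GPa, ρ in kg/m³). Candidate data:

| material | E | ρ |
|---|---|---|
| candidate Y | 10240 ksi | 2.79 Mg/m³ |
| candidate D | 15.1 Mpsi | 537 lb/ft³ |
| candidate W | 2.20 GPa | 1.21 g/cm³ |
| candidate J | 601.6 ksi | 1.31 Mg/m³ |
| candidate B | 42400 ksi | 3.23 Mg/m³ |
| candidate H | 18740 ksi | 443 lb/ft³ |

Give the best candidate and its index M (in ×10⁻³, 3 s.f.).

Putting every candidate on a common basis:
  candidate Y: E = 70.60 GPa, ρ = 2790 kg/m³
  candidate D: E = 104.1 GPa, ρ = 8602 kg/m³
  candidate W: E = 2.200 GPa, ρ = 1210 kg/m³
  candidate J: E = 4.148 GPa, ρ = 1310 kg/m³
  candidate B: E = 292.3 GPa, ρ = 3230 kg/m³
  candidate H: E = 129.2 GPa, ρ = 7096 kg/m³
  candidate B: M = 5.29×10⁻³
  candidate Y: M = 3.01×10⁻³
  candidate H: M = 1.60×10⁻³
  candidate J: M = 1.55×10⁻³
  candidate W: M = 1.23×10⁻³
  candidate D: M = 1.19×10⁻³
The maximum is for candidate B.

candidate B, M = 5.29×10⁻³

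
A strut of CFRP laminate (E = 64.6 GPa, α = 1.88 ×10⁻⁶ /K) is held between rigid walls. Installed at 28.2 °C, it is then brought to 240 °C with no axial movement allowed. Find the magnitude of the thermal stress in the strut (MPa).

ΔT = 211.8 K. Constrained thermal stress σ = E·α·ΔT = 64.60×10³ MPa × 1.88×10⁻⁶ × 211.8 = 25.7 MPa (compressive).

25.7 MPa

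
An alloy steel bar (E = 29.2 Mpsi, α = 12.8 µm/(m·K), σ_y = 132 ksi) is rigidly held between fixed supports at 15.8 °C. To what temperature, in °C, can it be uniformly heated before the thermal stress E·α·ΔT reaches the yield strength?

369 °C

E = 29.2 Mpsi = 201.3 GPa.
σ_y = 132 ksi = 910.1 MPa.
E·α·ΔT = 910.1 MPa ⇒ ΔT = 910.1 / (201.3×10³ × 12.8×10⁻⁶) = 353.2 K.
T = 15.8 + 353.2 = 369.0 °C.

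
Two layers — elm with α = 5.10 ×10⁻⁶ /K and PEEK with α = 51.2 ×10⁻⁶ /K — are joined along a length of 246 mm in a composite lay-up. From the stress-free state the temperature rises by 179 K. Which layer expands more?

α(elm) = 5.10×10⁻⁶/K vs α(PEEK) = 51.2×10⁻⁶/K.
Higher α expands more for the same ΔT: PEEK.

PEEK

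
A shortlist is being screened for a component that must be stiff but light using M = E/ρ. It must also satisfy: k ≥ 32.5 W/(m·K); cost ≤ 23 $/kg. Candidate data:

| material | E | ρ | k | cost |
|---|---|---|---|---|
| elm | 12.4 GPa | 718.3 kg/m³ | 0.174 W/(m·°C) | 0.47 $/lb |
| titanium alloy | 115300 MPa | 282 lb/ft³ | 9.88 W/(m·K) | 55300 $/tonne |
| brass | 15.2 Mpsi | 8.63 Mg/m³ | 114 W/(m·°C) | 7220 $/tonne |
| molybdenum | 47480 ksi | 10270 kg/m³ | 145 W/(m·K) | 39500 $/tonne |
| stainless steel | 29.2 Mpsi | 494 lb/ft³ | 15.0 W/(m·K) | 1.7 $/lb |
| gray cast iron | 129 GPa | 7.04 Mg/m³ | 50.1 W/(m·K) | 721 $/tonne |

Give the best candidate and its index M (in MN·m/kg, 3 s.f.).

gray cast iron, M = 18.3 MN·m/kg

Screen on constraints: k ≥ 32.5 W/(m·K); cost ≤ 23 $/kg. Survivors: brass, gray cast iron.
Convert each candidate to consistent units, then evaluate M:
  brass: E = 104.8 GPa, ρ = 8630 kg/m³
  gray cast iron: E = 129.0 GPa, ρ = 7040 kg/m³
  gray cast iron: M = 18.3 MN·m/kg
  brass: M = 12.1 MN·m/kg
Gray cast iron has the largest M.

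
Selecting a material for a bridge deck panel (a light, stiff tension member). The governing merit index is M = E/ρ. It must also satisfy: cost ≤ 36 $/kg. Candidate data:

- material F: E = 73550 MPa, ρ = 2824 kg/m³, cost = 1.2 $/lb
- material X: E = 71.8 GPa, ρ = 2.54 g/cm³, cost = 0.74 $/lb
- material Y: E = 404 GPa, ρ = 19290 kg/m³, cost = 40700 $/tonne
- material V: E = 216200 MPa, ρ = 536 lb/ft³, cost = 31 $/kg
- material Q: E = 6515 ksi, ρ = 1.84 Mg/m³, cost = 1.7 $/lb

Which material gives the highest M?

Screen on constraints: cost ≤ 36 $/kg. Survivors: material F, material X, material V, material Q.
Convert each candidate to consistent units, then evaluate M:
  material F: E = 73.55 GPa, ρ = 2824 kg/m³
  material X: E = 71.80 GPa, ρ = 2540 kg/m³
  material V: E = 216.2 GPa, ρ = 8586 kg/m³
  material Q: E = 44.92 GPa, ρ = 1840 kg/m³
  material X: M = 28.3 MN·m/kg
  material F: M = 26.0 MN·m/kg
  material V: M = 25.2 MN·m/kg
  material Q: M = 24.4 MN·m/kg
Highest index: material X.

material X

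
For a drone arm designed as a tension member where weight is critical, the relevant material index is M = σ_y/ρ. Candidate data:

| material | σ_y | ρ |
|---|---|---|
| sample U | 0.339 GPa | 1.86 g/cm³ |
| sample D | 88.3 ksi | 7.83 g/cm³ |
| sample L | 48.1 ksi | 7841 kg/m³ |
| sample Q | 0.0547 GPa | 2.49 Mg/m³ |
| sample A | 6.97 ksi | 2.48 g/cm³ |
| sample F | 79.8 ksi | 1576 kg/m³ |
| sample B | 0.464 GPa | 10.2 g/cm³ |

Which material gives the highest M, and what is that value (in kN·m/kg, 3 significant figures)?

Convert each candidate to consistent units, then evaluate M:
  sample U: σ_y = 339.0 MPa, ρ = 1860 kg/m³
  sample D: σ_y = 608.8 MPa, ρ = 7830 kg/m³
  sample L: σ_y = 331.6 MPa, ρ = 7841 kg/m³
  sample Q: σ_y = 54.70 MPa, ρ = 2490 kg/m³
  sample A: σ_y = 48.06 MPa, ρ = 2480 kg/m³
  sample F: σ_y = 550.2 MPa, ρ = 1576 kg/m³
  sample B: σ_y = 464.0 MPa, ρ = 10200 kg/m³
  sample F: M = 349 kN·m/kg
  sample U: M = 182 kN·m/kg
  sample D: M = 77.8 kN·m/kg
  sample B: M = 45.5 kN·m/kg
  sample L: M = 42.3 kN·m/kg
  sample Q: M = 22.0 kN·m/kg
  sample A: M = 19.4 kN·m/kg
Sample F has the largest M.

sample F, M = 349 kN·m/kg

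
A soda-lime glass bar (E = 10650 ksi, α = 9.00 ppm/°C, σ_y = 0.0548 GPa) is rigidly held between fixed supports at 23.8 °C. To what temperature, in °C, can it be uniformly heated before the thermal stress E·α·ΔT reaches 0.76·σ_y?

E = 10650 ksi = 73.43 GPa.
σ_y = 0.0548 GPa = 54.80 MPa.
E·α·ΔT = 41.65 MPa ⇒ ΔT = 41.65 / (73.43×10³ × 9.00×10⁻⁶) = 63.02 K.
T = 23.8 + 63.02 = 86.82 °C.

86.8 °C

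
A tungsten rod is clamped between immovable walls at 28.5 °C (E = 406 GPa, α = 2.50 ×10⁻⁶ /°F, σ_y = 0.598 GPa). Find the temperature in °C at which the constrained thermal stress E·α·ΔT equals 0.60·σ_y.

225 °C

α = 2.50×10⁻⁶/°F × 9/5 = 4.50×10⁻⁶/K.
σ_y = 0.598 GPa = 598.0 MPa.
E·α·ΔT = 358.8 MPa ⇒ ΔT = 358.8 / (406.0×10³ × 4.50×10⁻⁶) = 196.4 K.
T = 28.5 + 196.4 = 224.9 °C.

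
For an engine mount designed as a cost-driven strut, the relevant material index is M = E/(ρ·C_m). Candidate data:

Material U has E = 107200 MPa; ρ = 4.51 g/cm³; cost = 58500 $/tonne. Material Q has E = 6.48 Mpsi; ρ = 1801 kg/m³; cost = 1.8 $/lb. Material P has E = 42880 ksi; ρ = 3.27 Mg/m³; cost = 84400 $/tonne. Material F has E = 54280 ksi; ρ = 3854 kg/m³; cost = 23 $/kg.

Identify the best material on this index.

material Q

After converting to SI:
  material U: E = 107.2 GPa, ρ = 4510 kg/m³, cost = 58.50 $/kg
  material Q: E = 44.68 GPa, ρ = 1801 kg/m³, cost = 3.968 $/kg
  material P: E = 295.6 GPa, ρ = 3270 kg/m³, cost = 84.40 $/kg
  material F: E = 374.2 GPa, ρ = 3854 kg/m³, cost = 23.00 $/kg
  material Q: M = 6.25 MN·m per $
  material F: M = 4.22 MN·m per $
  material P: M = 1.07 MN·m per $
  material U: M = 0.406 MN·m per $
Material Q ranks first.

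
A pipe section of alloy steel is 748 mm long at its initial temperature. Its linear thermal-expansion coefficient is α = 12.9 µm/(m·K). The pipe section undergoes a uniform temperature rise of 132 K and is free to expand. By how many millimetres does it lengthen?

1.27 mm

ΔL = α·L₀·ΔT = 12.9×10⁻⁶ × 748 mm × 132.0 K = 1.27 mm.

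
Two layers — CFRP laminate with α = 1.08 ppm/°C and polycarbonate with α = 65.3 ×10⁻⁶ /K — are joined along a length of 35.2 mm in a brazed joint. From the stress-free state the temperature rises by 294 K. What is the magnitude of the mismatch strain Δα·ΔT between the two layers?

0.0189

Δα = |1.08 − 65.3|×10⁻⁶/K = 64.2×10⁻⁶/K.
Mismatch strain = Δα·ΔT = 64.2×10⁻⁶ × 294.0 = 0.0189.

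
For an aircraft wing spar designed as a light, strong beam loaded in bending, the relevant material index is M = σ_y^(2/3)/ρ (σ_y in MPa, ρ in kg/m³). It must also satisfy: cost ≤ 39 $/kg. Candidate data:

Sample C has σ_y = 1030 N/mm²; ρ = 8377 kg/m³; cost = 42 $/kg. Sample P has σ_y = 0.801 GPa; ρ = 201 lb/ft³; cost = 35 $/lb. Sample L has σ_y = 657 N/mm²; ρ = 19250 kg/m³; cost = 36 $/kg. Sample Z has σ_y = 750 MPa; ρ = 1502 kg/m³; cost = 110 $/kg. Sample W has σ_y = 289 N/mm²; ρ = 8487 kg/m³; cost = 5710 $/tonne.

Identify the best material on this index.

Screen on constraints: cost ≤ 39 $/kg. Survivors: sample L, sample W.
After converting to SI:
  sample L: σ_y = 657.0 MPa, ρ = 19250 kg/m³
  sample W: σ_y = 289.0 MPa, ρ = 8487 kg/m³
  sample W: M = 5.15×10⁻³
  sample L: M = 3.93×10⁻³
Sample W has the largest M.

sample W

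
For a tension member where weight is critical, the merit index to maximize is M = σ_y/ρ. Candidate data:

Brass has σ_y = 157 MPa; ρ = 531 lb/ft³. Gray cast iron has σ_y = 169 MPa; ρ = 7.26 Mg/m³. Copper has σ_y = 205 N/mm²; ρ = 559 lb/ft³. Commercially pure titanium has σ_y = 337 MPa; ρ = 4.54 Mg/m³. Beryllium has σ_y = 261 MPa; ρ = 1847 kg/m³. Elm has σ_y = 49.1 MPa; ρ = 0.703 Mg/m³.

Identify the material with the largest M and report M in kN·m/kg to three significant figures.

Convert each candidate to consistent units, then evaluate M:
  brass: σ_y = 157.0 MPa, ρ = 8506 kg/m³
  gray cast iron: σ_y = 169.0 MPa, ρ = 7260 kg/m³
  copper: σ_y = 205.0 MPa, ρ = 8954 kg/m³
  commercially pure titanium: σ_y = 337.0 MPa, ρ = 4540 kg/m³
  beryllium: σ_y = 261.0 MPa, ρ = 1847 kg/m³
  elm: σ_y = 49.10 MPa, ρ = 703.0 kg/m³
  beryllium: M = 141 kN·m/kg
  commercially pure titanium: M = 74.2 kN·m/kg
  elm: M = 69.8 kN·m/kg
  gray cast iron: M = 23.3 kN·m/kg
  copper: M = 22.9 kN·m/kg
  brass: M = 18.5 kN·m/kg
Beryllium ranks first.

beryllium, M = 141 kN·m/kg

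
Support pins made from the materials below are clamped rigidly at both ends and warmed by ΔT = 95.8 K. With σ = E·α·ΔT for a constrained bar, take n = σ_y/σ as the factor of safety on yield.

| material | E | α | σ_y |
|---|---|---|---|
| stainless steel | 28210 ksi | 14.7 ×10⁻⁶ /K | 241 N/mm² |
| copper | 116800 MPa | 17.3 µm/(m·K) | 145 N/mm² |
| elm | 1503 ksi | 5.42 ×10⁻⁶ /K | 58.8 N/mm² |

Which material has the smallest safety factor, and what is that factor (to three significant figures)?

copper, n = 0.749

Per material, after unit conversion:
  stainless steel: E = 194.5, α = 14.7, σ_y = 241.0 → σ = 274 MPa, n = 0.880
  copper: E = 116.8, α = 17.3, σ_y = 145.0 → σ = 194 MPa, n = 0.749
  elm: E = 10.36, α = 5.42, σ_y = 58.80 → σ = 5.38 MPa, n = 10.9
Copper has the lowest safety factor, n = 0.749.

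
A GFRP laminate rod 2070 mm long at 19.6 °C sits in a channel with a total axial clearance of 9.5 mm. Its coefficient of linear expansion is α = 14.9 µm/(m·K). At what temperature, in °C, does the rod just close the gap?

328 °C

α·L₀·ΔT = 9.5 mm ⇒ ΔT = 9.5 / (14.9×10⁻⁶ × 2070.0) = 308.0 K.
T = 19.6 + 308.0 = 327.6 °C.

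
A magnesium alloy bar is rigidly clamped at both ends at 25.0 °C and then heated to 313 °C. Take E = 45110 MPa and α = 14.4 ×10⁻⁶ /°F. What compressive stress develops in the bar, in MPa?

E = 45110 MPa = 45.11 GPa.
α = 14.4×10⁻⁶/°F × 9/5 = 25.9×10⁻⁶/K.
ΔT = 288.0 K. Constrained thermal stress σ = E·α·ΔT = 45.11×10³ MPa × 25.9×10⁻⁶ × 288.0 = 337 MPa (compressive).

337 MPa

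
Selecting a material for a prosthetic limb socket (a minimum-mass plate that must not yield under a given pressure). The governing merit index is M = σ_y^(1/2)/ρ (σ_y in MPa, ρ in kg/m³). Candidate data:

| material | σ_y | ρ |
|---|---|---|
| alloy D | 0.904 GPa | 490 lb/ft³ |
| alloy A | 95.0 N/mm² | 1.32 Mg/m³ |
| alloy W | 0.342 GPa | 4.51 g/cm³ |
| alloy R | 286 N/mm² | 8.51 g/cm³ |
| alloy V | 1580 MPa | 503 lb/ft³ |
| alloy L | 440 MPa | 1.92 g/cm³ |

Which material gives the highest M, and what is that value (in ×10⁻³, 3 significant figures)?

Convert each candidate to consistent units, then evaluate M:
  alloy D: σ_y = 904.0 MPa, ρ = 7849 kg/m³
  alloy A: σ_y = 95.00 MPa, ρ = 1320 kg/m³
  alloy W: σ_y = 342.0 MPa, ρ = 4510 kg/m³
  alloy R: σ_y = 286.0 MPa, ρ = 8510 kg/m³
  alloy V: σ_y = 1580 MPa, ρ = 8057 kg/m³
  alloy L: σ_y = 440.0 MPa, ρ = 1920 kg/m³
  alloy L: M = 10.9×10⁻³
  alloy A: M = 7.38×10⁻³
  alloy V: M = 4.93×10⁻³
  alloy W: M = 4.10×10⁻³
  alloy D: M = 3.83×10⁻³
  alloy R: M = 1.99×10⁻³
The maximum is for alloy L.

alloy L, M = 10.9×10⁻³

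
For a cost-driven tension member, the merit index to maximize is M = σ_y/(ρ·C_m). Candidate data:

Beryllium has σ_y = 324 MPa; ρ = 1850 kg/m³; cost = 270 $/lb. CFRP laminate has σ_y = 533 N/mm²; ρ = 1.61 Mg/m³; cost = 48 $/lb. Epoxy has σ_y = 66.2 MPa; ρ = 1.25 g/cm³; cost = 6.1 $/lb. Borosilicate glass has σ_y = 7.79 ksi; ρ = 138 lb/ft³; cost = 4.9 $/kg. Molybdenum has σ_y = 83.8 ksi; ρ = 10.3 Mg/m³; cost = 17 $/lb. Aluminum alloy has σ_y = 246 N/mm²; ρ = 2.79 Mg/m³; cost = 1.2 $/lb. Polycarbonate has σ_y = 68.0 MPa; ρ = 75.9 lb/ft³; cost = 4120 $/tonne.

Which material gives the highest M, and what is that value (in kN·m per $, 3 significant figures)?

aluminum alloy, M = 33.3 kN·m per $

After converting to SI:
  beryllium: σ_y = 324.0 MPa, ρ = 1850 kg/m³, cost = 595.2 $/kg
  CFRP laminate: σ_y = 533.0 MPa, ρ = 1610 kg/m³, cost = 105.8 $/kg
  epoxy: σ_y = 66.20 MPa, ρ = 1250 kg/m³, cost = 13.45 $/kg
  borosilicate glass: σ_y = 53.71 MPa, ρ = 2211 kg/m³, cost = 4.900 $/kg
  molybdenum: σ_y = 577.8 MPa, ρ = 10300 kg/m³, cost = 37.48 $/kg
  aluminum alloy: σ_y = 246.0 MPa, ρ = 2790 kg/m³, cost = 2.646 $/kg
  polycarbonate: σ_y = 68.00 MPa, ρ = 1216 kg/m³, cost = 4.120 $/kg
  aluminum alloy: M = 33.3 kN·m per $
  polycarbonate: M = 13.6 kN·m per $
  borosilicate glass: M = 4.96 kN·m per $
  epoxy: M = 3.94 kN·m per $
  CFRP laminate: M = 3.13 kN·m per $
  molybdenum: M = 1.50 kN·m per $
  beryllium: M = 0.294 kN·m per $
Aluminum alloy has the largest M.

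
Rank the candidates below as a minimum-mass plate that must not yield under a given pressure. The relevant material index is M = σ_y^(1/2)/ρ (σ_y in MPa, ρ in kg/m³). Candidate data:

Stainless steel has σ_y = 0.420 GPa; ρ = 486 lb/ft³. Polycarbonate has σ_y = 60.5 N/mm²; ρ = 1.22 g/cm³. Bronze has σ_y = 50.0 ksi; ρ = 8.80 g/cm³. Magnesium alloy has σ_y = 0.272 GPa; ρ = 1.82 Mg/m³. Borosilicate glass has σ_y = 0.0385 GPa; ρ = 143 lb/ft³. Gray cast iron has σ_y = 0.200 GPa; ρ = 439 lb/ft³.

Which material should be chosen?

magnesium alloy

Convert each candidate to consistent units, then evaluate M:
  stainless steel: σ_y = 420.0 MPa, ρ = 7785 kg/m³
  polycarbonate: σ_y = 60.50 MPa, ρ = 1220 kg/m³
  bronze: σ_y = 344.7 MPa, ρ = 8800 kg/m³
  magnesium alloy: σ_y = 272.0 MPa, ρ = 1820 kg/m³
  borosilicate glass: σ_y = 38.50 MPa, ρ = 2291 kg/m³
  gray cast iron: σ_y = 200.0 MPa, ρ = 7032 kg/m³
  magnesium alloy: M = 9.06×10⁻³
  polycarbonate: M = 6.38×10⁻³
  borosilicate glass: M = 2.71×10⁻³
  stainless steel: M = 2.63×10⁻³
  bronze: M = 2.11×10⁻³
  gray cast iron: M = 2.01×10⁻³
Magnesium alloy has the largest M.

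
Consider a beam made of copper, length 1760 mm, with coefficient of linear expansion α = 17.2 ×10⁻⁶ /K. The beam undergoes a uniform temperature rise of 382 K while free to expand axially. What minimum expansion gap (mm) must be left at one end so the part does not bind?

ΔL = α·L₀·ΔT = 17.2×10⁻⁶ × 1760 mm × 382.0 K = 11.6 mm.

11.6 mm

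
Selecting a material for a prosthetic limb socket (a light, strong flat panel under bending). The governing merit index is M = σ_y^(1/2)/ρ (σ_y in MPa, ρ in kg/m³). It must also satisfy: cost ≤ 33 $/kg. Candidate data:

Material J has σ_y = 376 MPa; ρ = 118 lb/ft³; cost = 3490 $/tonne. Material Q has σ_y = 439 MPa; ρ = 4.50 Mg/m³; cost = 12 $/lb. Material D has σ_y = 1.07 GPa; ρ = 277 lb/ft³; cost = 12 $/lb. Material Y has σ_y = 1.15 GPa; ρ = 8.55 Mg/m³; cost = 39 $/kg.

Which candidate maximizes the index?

material J

Screen on constraints: cost ≤ 33 $/kg. Survivors: material J, material Q, material D.
After converting to SI:
  material J: σ_y = 376.0 MPa, ρ = 1890 kg/m³
  material Q: σ_y = 439.0 MPa, ρ = 4500 kg/m³
  material D: σ_y = 1070 MPa, ρ = 4437 kg/m³
  material J: M = 10.3×10⁻³
  material D: M = 7.37×10⁻³
  material Q: M = 4.66×10⁻³
The maximum is for material J.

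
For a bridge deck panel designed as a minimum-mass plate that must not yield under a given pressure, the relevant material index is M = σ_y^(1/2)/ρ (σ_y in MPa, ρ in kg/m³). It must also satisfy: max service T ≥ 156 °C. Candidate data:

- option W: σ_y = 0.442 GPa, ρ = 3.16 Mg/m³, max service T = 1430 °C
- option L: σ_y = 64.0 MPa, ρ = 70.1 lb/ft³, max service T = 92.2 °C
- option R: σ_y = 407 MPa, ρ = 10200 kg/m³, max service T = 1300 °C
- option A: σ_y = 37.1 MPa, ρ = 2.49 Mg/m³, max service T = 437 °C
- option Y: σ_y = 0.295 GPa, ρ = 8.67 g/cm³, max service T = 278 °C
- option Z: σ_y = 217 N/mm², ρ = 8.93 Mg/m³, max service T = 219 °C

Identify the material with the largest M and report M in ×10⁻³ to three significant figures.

option W, M = 6.65×10⁻³

Screen on constraints: max service T ≥ 156 °C. Survivors: option W, option R, option A, option Y, option Z.
After converting to SI:
  option W: σ_y = 442.0 MPa, ρ = 3160 kg/m³
  option R: σ_y = 407.0 MPa, ρ = 10200 kg/m³
  option A: σ_y = 37.10 MPa, ρ = 2490 kg/m³
  option Y: σ_y = 295.0 MPa, ρ = 8670 kg/m³
  option Z: σ_y = 217.0 MPa, ρ = 8930 kg/m³
  option W: M = 6.65×10⁻³
  option A: M = 2.45×10⁻³
  option Y: M = 1.98×10⁻³
  option R: M = 1.98×10⁻³
  option Z: M = 1.65×10⁻³
Option W ranks first.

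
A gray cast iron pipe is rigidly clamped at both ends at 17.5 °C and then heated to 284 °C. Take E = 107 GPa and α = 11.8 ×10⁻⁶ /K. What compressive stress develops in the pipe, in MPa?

ΔT = 266.5 K. Constrained thermal stress σ = E·α·ΔT = 107.0×10³ MPa × 11.8×10⁻⁶ × 266.5 = 336 MPa (compressive).

336 MPa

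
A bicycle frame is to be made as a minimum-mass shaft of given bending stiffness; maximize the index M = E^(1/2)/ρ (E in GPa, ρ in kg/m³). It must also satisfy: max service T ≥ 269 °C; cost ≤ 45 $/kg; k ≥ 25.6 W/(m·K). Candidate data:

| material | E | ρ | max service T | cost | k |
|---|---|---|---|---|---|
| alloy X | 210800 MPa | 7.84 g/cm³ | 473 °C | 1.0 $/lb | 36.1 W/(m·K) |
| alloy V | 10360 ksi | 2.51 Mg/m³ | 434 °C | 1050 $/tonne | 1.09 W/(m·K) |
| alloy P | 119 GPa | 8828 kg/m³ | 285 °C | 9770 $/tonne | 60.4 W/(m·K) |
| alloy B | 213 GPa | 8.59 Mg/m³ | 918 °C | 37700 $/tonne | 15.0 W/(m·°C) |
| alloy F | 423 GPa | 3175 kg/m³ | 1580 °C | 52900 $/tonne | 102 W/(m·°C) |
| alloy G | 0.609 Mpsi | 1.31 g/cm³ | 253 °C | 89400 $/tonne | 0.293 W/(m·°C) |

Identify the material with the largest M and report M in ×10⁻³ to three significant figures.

Screen on constraints: max service T ≥ 269 °C; cost ≤ 45 $/kg; k ≥ 25.6 W/(m·K). Survivors: alloy X, alloy P.
After converting to SI:
  alloy X: E = 210.8 GPa, ρ = 7840 kg/m³
  alloy P: E = 119.0 GPa, ρ = 8828 kg/m³
  alloy X: M = 1.85×10⁻³
  alloy P: M = 1.24×10⁻³
Alloy X ranks first.

alloy X, M = 1.85×10⁻³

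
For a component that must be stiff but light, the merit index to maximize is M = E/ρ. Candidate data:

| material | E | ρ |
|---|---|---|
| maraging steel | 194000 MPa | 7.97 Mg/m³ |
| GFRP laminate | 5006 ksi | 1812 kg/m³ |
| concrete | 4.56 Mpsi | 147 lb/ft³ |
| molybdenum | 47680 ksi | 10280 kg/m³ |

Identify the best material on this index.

molybdenum

In SI units:
  maraging steel: E = 194.0 GPa, ρ = 7970 kg/m³
  GFRP laminate: E = 34.52 GPa, ρ = 1812 kg/m³
  concrete: E = 31.44 GPa, ρ = 2355 kg/m³
  molybdenum: E = 328.7 GPa, ρ = 10280 kg/m³
  molybdenum: M = 32.0 MN·m/kg
  maraging steel: M = 24.3 MN·m/kg
  GFRP laminate: M = 19.0 MN·m/kg
  concrete: M = 13.4 MN·m/kg
Highest index: molybdenum.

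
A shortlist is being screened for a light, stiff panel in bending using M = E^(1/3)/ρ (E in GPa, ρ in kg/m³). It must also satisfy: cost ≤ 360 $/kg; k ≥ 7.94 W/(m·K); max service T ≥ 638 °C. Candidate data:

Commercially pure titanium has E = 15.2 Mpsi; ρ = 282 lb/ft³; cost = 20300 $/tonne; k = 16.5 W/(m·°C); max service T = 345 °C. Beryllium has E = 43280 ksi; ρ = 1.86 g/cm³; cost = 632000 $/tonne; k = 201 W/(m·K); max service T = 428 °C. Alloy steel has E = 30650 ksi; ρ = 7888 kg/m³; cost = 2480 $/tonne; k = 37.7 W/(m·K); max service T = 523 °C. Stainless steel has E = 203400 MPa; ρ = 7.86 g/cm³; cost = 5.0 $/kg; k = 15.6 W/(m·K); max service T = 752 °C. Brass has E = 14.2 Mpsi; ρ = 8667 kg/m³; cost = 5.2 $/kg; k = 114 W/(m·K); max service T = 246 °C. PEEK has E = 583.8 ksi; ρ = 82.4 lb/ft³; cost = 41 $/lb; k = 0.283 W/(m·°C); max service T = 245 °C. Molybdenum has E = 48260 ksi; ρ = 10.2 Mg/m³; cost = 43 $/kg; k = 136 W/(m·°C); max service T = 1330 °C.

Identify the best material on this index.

stainless steel

Screen on constraints: cost ≤ 360 $/kg; k ≥ 7.94 W/(m·K); max service T ≥ 638 °C. Survivors: stainless steel, molybdenum.
Convert each candidate to consistent units, then evaluate M:
  stainless steel: E = 203.4 GPa, ρ = 7860 kg/m³
  molybdenum: E = 332.7 GPa, ρ = 10200 kg/m³
  stainless steel: M = 0.748×10⁻³
  molybdenum: M = 0.679×10⁻³
The maximum is for stainless steel.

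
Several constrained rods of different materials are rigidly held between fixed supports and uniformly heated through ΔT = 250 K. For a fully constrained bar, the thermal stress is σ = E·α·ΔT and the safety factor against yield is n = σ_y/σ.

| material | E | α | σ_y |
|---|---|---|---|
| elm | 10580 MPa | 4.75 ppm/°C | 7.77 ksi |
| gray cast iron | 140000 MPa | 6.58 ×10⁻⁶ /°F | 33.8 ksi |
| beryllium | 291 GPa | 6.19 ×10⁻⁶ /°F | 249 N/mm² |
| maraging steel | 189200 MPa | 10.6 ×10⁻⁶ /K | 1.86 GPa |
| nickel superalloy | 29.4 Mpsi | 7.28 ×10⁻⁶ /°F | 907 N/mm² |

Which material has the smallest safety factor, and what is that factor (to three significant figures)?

In consistent units (E in GPa, α in ×10⁻⁶/K, σ_y in MPa):
  elm: E = 10.58, α = 4.75, σ_y = 53.57 → σ = 12.6 MPa, n = 4.26
  gray cast iron: E = 140.0, α = 11.8, σ_y = 233.0 → σ = 415 MPa, n = 0.562
  beryllium: E = 291.0, α = 11.1, σ_y = 249.0 → σ = 811 MPa, n = 0.307
  maraging steel: E = 189.2, α = 10.6, σ_y = 1860 → σ = 501 MPa, n = 3.71
  nickel superalloy: E = 202.7, α = 13.1, σ_y = 907.0 → σ = 664 MPa, n = 1.37
Smallest n: beryllium with n = 0.307.

beryllium, n = 0.307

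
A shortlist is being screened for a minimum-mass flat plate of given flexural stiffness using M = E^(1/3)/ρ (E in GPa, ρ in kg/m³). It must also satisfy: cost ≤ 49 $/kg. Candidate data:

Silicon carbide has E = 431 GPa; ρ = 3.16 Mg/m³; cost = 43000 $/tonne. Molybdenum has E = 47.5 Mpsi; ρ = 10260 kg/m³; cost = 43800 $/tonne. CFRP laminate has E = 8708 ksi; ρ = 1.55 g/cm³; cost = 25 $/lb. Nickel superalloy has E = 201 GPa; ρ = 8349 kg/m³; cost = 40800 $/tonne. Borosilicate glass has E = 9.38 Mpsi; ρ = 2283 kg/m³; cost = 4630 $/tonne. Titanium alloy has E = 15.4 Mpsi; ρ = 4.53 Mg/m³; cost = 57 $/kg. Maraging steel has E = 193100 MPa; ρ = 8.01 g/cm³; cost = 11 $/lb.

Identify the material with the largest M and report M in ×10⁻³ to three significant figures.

Screen on constraints: cost ≤ 49 $/kg. Survivors: silicon carbide, molybdenum, nickel superalloy, borosilicate glass, maraging steel.
Convert each candidate to consistent units, then evaluate M:
  silicon carbide: E = 431.0 GPa, ρ = 3160 kg/m³
  molybdenum: E = 327.5 GPa, ρ = 10260 kg/m³
  nickel superalloy: E = 201.0 GPa, ρ = 8349 kg/m³
  borosilicate glass: E = 64.67 GPa, ρ = 2283 kg/m³
  maraging steel: E = 193.1 GPa, ρ = 8010 kg/m³
  silicon carbide: M = 2.39×10⁻³
  borosilicate glass: M = 1.76×10⁻³
  maraging steel: M = 0.722×10⁻³
  nickel superalloy: M = 0.702×10⁻³
  molybdenum: M = 0.672×10⁻³
Highest index: silicon carbide.

silicon carbide, M = 2.39×10⁻³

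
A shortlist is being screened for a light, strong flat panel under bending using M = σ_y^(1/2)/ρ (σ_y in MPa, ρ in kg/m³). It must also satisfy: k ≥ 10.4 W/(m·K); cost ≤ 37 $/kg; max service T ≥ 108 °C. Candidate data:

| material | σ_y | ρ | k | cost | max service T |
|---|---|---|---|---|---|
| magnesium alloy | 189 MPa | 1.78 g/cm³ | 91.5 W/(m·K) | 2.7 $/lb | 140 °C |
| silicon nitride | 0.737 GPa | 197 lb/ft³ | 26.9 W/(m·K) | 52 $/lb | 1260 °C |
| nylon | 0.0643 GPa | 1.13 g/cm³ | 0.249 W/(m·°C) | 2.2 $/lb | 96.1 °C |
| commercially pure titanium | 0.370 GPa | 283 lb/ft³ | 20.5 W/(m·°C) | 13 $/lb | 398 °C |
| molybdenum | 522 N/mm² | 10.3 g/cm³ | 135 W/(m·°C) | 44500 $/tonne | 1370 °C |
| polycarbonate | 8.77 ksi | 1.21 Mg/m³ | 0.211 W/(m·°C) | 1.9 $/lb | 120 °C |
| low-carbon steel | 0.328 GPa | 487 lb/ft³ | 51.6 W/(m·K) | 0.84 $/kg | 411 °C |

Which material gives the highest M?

Screen on constraints: k ≥ 10.4 W/(m·K); cost ≤ 37 $/kg; max service T ≥ 108 °C. Survivors: magnesium alloy, commercially pure titanium, low-carbon steel.
Convert each candidate to consistent units, then evaluate M:
  magnesium alloy: σ_y = 189.0 MPa, ρ = 1780 kg/m³
  commercially pure titanium: σ_y = 370.0 MPa, ρ = 4533 kg/m³
  low-carbon steel: σ_y = 328.0 MPa, ρ = 7801 kg/m³
  magnesium alloy: M = 7.72×10⁻³
  commercially pure titanium: M = 4.24×10⁻³
  low-carbon steel: M = 2.32×10⁻³
Magnesium alloy has the largest M.

magnesium alloy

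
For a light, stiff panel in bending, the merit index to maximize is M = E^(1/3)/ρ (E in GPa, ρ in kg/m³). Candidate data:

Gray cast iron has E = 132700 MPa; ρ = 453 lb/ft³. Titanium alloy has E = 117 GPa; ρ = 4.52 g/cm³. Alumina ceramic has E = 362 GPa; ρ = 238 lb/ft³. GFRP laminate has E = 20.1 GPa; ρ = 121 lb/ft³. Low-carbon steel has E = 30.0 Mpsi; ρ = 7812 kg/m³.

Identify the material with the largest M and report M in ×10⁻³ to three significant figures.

alumina ceramic, M = 1.87×10⁻³

In SI units:
  gray cast iron: E = 132.7 GPa, ρ = 7256 kg/m³
  titanium alloy: E = 117.0 GPa, ρ = 4520 kg/m³
  alumina ceramic: E = 362.0 GPa, ρ = 3812 kg/m³
  GFRP laminate: E = 20.10 GPa, ρ = 1938 kg/m³
  low-carbon steel: E = 206.8 GPa, ρ = 7812 kg/m³
  alumina ceramic: M = 1.87×10⁻³
  GFRP laminate: M = 1.40×10⁻³
  titanium alloy: M = 1.08×10⁻³
  low-carbon steel: M = 0.757×10⁻³
  gray cast iron: M = 0.703×10⁻³
Alumina ceramic ranks first.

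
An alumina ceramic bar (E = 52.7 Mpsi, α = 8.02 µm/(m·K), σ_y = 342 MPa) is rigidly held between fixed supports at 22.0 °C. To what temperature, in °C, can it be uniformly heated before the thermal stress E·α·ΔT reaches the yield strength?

E = 52.7 Mpsi = 363.4 GPa.
E·α·ΔT = 342.0 MPa ⇒ ΔT = 342.0 / (363.4×10³ × 8.02×10⁻⁶) = 117.4 K.
T = 22.0 + 117.4 = 139.4 °C.

139 °C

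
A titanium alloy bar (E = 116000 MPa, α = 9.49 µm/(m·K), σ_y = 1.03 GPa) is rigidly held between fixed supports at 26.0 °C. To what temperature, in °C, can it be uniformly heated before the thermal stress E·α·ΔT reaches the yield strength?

E = 116000 MPa = 116.0 GPa.
σ_y = 1.03 GPa = 1030 MPa.
E·α·ΔT = 1030 MPa ⇒ ΔT = 1030 / (116.0×10³ × 9.49×10⁻⁶) = 935.6 K.
T = 26.0 + 935.6 = 961.6 °C.

962 °C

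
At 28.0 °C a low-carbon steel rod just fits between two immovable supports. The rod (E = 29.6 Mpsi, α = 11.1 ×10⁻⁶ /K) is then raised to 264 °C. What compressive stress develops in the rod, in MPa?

E = 29.6 Mpsi = 204.1 GPa.
ΔT = 236.0 K. Constrained thermal stress σ = E·α·ΔT = 204.1×10³ MPa × 11.1×10⁻⁶ × 236.0 = 535 MPa (compressive).

535 MPa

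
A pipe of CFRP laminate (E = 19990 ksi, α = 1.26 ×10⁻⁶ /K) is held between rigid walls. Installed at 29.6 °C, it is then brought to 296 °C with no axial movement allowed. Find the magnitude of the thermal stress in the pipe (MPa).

E = 19990 ksi = 137.8 GPa.
ΔT = 266.4 K. Constrained thermal stress σ = E·α·ΔT = 137.8×10³ MPa × 1.26×10⁻⁶ × 266.4 = 46.3 MPa (compressive).

46.3 MPa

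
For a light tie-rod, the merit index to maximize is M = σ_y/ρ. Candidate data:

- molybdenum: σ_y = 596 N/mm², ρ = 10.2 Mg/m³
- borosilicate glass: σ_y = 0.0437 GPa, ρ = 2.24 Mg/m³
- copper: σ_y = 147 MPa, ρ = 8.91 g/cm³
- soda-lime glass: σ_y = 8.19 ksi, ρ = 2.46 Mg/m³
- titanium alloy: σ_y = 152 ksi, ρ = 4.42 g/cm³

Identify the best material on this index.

titanium alloy

Normalizing units and computing the index:
  molybdenum: σ_y = 596.0 MPa, ρ = 10200 kg/m³
  borosilicate glass: σ_y = 43.70 MPa, ρ = 2240 kg/m³
  copper: σ_y = 147.0 MPa, ρ = 8910 kg/m³
  soda-lime glass: σ_y = 56.47 MPa, ρ = 2460 kg/m³
  titanium alloy: σ_y = 1048 MPa, ρ = 4420 kg/m³
  titanium alloy: M = 237 kN·m/kg
  molybdenum: M = 58.4 kN·m/kg
  soda-lime glass: M = 23.0 kN·m/kg
  borosilicate glass: M = 19.5 kN·m/kg
  copper: M = 16.5 kN·m/kg
The maximum is for titanium alloy.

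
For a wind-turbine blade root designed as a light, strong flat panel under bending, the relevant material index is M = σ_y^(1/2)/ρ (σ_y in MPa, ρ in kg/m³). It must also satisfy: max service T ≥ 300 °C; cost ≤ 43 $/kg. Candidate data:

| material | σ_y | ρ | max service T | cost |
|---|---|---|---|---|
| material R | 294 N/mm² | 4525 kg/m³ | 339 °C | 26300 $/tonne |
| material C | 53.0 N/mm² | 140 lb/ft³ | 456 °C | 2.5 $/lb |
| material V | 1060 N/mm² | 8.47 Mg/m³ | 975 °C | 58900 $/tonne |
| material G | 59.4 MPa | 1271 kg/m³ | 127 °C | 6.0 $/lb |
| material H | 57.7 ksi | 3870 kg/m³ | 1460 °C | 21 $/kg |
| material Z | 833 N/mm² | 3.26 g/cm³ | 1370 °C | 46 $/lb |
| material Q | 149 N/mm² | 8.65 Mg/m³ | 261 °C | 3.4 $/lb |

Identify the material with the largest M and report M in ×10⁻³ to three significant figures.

material H, M = 5.15×10⁻³

Screen on constraints: max service T ≥ 300 °C; cost ≤ 43 $/kg. Survivors: material R, material C, material H.
After converting to SI:
  material R: σ_y = 294.0 MPa, ρ = 4525 kg/m³
  material C: σ_y = 53.00 MPa, ρ = 2243 kg/m³
  material H: σ_y = 397.8 MPa, ρ = 3870 kg/m³
  material H: M = 5.15×10⁻³
  material R: M = 3.79×10⁻³
  material C: M = 3.25×10⁻³
The maximum is for material H.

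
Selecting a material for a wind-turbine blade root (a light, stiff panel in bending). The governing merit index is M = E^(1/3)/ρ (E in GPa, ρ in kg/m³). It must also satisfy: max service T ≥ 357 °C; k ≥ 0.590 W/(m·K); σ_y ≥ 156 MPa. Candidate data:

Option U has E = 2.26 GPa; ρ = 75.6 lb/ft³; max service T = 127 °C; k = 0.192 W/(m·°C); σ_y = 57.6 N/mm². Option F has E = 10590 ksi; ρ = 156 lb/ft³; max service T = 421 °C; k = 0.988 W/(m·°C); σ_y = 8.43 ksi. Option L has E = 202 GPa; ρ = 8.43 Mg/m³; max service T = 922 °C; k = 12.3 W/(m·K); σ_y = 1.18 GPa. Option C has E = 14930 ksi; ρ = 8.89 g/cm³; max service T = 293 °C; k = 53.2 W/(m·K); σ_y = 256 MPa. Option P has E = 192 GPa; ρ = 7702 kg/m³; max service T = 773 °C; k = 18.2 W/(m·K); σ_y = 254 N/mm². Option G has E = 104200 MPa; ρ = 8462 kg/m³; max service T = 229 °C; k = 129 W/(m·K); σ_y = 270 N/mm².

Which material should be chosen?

Screen on constraints: max service T ≥ 357 °C; k ≥ 0.590 W/(m·K); σ_y ≥ 156 MPa. Survivors: option L, option P.
In SI units:
  option L: E = 202.0 GPa, ρ = 8430 kg/m³
  option P: E = 192.0 GPa, ρ = 7702 kg/m³
  option P: M = 0.749×10⁻³
  option L: M = 0.696×10⁻³
Option P ranks first.

option P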